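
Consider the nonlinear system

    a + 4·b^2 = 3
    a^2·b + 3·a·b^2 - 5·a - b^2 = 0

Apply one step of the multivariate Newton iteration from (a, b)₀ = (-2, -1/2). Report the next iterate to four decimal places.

(7.5000, 0.8750)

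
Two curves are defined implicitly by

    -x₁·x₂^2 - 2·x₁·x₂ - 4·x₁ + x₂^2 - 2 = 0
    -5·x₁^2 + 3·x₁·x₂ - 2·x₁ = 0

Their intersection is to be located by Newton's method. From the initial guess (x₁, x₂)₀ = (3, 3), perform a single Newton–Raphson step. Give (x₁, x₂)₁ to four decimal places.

At (3, 3): F = (-50.0000, -24.0000).
Jacobian J = [[-x₂^2 - 2·x₂ - 4, -2·x₁·x₂ - 2·x₁ + 2·x₂], [-10·x₁ + 3·x₂ - 2, 3·x₁]].
At the point, J = [[-19.0000, -18.0000], [-23.0000, 9.0000]] (det J = -585.0000).
Solving J·Δ = −F gives Δ = (-1.5077, -1.1863).
Then the next iterate is (x₁, x₂)₁ = (1.4923, 1.8137).

(1.4923, 1.8137)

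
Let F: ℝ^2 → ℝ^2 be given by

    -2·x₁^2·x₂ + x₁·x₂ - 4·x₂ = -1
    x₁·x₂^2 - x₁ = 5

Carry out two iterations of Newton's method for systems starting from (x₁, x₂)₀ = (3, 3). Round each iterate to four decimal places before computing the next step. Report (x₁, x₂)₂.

(-0.2000, 3.3660)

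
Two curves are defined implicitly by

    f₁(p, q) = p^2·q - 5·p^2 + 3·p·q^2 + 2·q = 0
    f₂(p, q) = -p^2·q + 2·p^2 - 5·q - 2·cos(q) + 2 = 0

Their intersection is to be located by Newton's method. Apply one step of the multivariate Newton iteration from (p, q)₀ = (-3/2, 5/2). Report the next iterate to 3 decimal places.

(-1.568, 0.827)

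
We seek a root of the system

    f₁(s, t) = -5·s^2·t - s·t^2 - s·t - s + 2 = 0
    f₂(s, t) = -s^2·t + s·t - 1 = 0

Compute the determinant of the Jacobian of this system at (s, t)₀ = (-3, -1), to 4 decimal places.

J = [[-10·s·t - t^2 - t - 1, -5·s^2 - 2·s·t - s], [-2·s·t + t, -s^2 + s]].
At the point, J = [[-31.0000, -48.0000], [-7.0000, -12.0000]].
det J = 36.0000.

36.0000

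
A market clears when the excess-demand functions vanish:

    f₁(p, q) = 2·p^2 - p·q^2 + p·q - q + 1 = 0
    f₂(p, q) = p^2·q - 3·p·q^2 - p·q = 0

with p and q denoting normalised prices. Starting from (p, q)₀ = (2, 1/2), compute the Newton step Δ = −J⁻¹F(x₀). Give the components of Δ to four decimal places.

At (2, 1/2): F = (9.0000, -0.5000).
Jacobian J = [[4·p - q^2 + q, -2·p·q + p - 1], [2·p·q - 3·q^2 - q, p^2 - 6·p·q - p]].
At the point, J = [[8.2500, -1.0000], [0.7500, -4.0000]] (det J = -32.2500).
Solving J·Δ = −F gives Δ = (-1.1318, -0.3372).

(-1.1318, -0.3372)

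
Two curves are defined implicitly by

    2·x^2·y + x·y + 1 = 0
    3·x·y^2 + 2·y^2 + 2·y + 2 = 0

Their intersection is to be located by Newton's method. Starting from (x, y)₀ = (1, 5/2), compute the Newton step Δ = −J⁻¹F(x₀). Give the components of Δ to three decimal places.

(-0.408, -1.133)

At (1, 5/2): F = (8.500, 38.250).
Jacobian J = [[4·x·y + y, 2·x^2 + x], [3·y^2, 6·x·y + 4·y + 2]].
At the point, J = [[12.500, 3.000], [18.750, 27.000]] (det J = 281.250).
Solving J·Δ = −F gives Δ = (-0.408, -1.133).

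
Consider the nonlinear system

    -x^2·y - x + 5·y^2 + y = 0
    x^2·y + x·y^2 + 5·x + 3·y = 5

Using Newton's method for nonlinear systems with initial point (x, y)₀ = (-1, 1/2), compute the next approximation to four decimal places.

At (-1, 1/2): F = (2.2500, -8.2500).
Jacobian J = [[-2·x·y - 1, -x^2 + 10·y + 1], [2·x·y + y^2 + 5, x^2 + 2·x·y + 3]].
At the point, J = [[0.0000, 5.0000], [4.2500, 3.0000]] (det J = -21.2500).
Solving J·Δ = −F gives Δ = (2.2588, -0.4500).
Then the next iterate is (x, y)₁ = (1.2588, 0.0500).

(1.2588, 0.0500)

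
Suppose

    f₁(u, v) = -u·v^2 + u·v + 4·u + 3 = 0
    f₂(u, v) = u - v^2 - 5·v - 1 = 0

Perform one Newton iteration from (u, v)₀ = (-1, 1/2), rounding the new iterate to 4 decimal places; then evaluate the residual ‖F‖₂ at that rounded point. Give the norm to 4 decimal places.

At (-1, 1/2): F = (-1.2500, -4.7500).
Jacobian J = [[-v^2 + v + 4, -2·u·v + u], [1, -2·v - 5]].
At the point, J = [[4.2500, 0.0000], [1.0000, -6.0000]] (det J = -25.5000).
Solving J·Δ = −F gives Δ = (0.2941, -0.7426).
Then the next iterate is (u, v)₁ = (-0.7059, -0.2426).
Re-evaluating at (-0.7059, -0.2426): F = (0.389197, -0.551755), so ‖F‖₂ = 0.6752.

0.6752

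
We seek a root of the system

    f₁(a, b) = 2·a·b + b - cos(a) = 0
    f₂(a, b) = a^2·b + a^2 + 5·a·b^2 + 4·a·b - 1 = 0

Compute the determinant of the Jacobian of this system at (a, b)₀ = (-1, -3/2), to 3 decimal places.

-39.848

J = [[2·b + sin(a), 2·a + 1], [2·a·b + 2·a + 5·b^2 + 4·b, a^2 + 10·a·b + 4·a]].
At the point, J = [[-3.84147, -1.000], [6.250, 12.000]].
det J = -39.848.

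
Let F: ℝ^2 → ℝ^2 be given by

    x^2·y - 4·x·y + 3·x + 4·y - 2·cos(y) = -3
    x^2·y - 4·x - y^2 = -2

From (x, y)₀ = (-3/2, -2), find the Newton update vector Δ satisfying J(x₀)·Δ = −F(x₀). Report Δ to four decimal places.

At (-3/2, -2): F = (-25.167706, -0.5000).
Jacobian J = [[2·x·y - 4·y + 3, x^2 - 4·x + 2·sin(y) + 4], [2·x·y - 4, x^2 - 2·y]].
At the point, J = [[17.0000, 10.431405], [2.0000, 6.2500]] (det J = 85.387190).
Solving J·Δ = −F gives Δ = (1.7811, -0.4899).

(1.7811, -0.4899)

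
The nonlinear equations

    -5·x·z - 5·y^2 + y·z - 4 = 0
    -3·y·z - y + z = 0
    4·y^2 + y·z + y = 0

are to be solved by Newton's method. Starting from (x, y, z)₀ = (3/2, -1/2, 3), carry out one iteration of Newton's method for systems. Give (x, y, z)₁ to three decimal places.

(0.777, -0.200, 1.000)

At (3/2, -1/2, 3): F = (-29.250, 8.000, -1.000).
Jacobian J = [[-5·z, -10·y + z, -5·x + y], [0, -3·z - 1, -3·y + 1], [0, 8·y + z + 1, y]].
At the point, J = [[-15.000, 8.000, -8.000], [0.000, -10.000, 2.500], [0.000, 0.000, -0.500]] (det J = -75.000).
Solving J·Δ = −F gives Δ = (-0.723, 0.300, -2.000).
Then the next iterate is (x, y, z)₁ = (0.777, -0.200, 1.000).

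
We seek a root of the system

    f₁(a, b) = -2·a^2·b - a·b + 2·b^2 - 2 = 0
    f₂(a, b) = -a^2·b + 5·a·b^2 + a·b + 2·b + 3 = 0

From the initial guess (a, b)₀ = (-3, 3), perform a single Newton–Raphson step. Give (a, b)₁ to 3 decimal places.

(-2.222, 1.894)

At (-3, 3): F = (-29.000, -162.000).
Jacobian J = [[-4·a·b - b, -2·a^2 - a + 4·b], [-2·a·b + 5·b^2 + b, -a^2 + 10·a·b + a + 2]].
At the point, J = [[33.000, -3.000], [66.000, -100.000]] (det J = -3102.000).
Solving J·Δ = −F gives Δ = (0.778, -1.106).
Then the next iterate is (a, b)₁ = (-2.222, 1.894).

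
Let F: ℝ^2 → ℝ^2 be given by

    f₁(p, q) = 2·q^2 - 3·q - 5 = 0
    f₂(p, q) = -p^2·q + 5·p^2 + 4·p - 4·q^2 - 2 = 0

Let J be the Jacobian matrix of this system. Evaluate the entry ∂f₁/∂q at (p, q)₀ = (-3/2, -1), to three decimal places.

-7.000

∂f₁/∂q = 4·q - 3.
At (-3/2, -1) this is -7.000.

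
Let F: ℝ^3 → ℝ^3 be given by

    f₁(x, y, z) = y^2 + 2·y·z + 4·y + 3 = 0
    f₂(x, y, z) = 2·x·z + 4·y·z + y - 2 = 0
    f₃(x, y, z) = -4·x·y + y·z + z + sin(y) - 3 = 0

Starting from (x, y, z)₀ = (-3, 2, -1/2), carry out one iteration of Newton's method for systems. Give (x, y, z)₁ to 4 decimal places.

At (-3, 2, -1/2): F = (13.0000, -1.0000, 20.409297).
Jacobian J = [[0, 2·y + 2·z + 4, 2·y], [2·z, 4·z + 1, 2·x + 4·y], [-4·y, -4·x + z + cos(y), y + 1]].
At the point, J = [[0.0000, 7.0000, 4.0000], [-1.0000, -1.0000, 2.0000], [-8.0000, 11.083853, 3.0000]] (det J = -167.335413).
Solving J·Δ = −F gives Δ = (0.1007, -1.6890, -0.2942).
Then the next iterate is (x, y, z)₁ = (-2.8993, 0.3110, -0.7942).

(-2.8993, 0.3110, -0.7942)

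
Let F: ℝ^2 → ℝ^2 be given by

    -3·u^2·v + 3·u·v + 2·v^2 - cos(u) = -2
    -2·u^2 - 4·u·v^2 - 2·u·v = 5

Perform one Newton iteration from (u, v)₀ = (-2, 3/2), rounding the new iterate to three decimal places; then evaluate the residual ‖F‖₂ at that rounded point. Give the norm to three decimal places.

At (-2, 3/2): F = (-20.08385, 11.000).
Jacobian J = [[-6·u·v + 3·v + sin(u), -3·u^2 + 3·u + 4·v], [-4·u - 4·v^2 - 2·v, -8·u·v - 2·u]].
At the point, J = [[21.59070, -12.000], [-4.000, 28.000]] (det J = 556.53967).
Solving J·Δ = −F gives Δ = (0.773, -0.282).
Then the next iterate is (u, v)₁ = (-1.227, 1.218).
Re-evaluating at (-1.227, 1.218): F = (-5.35468, 2.25905), so ‖F‖₂ = 5.812.

5.812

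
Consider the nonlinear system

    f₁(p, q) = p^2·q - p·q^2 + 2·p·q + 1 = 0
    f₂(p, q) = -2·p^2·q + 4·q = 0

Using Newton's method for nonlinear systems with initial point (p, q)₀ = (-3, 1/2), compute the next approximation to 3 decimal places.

At (-3, 1/2): F = (3.250, -7.000).
Jacobian J = [[2·p·q - q^2 + 2·q, p^2 - 2·p·q + 2·p], [-4·p·q, -2·p^2 + 4]].
At the point, J = [[-2.250, 6.000], [6.000, -14.000]] (det J = -4.500).
Solving J·Δ = −F gives Δ = (-0.778, -0.833).
Then the next iterate is (p, q)₁ = (-3.778, -0.333).

(-3.778, -0.333)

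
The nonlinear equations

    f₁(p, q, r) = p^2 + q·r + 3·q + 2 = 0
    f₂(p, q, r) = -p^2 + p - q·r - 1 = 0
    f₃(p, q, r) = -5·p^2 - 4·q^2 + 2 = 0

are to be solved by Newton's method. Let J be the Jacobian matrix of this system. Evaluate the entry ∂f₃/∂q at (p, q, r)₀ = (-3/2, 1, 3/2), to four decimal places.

-8.0000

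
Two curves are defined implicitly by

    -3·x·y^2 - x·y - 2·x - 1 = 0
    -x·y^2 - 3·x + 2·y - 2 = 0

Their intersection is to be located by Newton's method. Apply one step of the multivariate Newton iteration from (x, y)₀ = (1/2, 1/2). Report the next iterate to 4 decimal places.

At (1/2, 1/2): F = (-2.6250, -2.6250).
Jacobian J = [[-3·y^2 - y - 2, -6·x·y - x], [-y^2 - 3, -2·x·y + 2]].
At the point, J = [[-3.2500, -2.0000], [-3.2500, 1.5000]] (det J = -11.3750).
Solving J·Δ = −F gives Δ = (-0.8077, 0.0000).
Then the next iterate is (x, y)₁ = (-0.3077, 0.5000).

(-0.3077, 0.5000)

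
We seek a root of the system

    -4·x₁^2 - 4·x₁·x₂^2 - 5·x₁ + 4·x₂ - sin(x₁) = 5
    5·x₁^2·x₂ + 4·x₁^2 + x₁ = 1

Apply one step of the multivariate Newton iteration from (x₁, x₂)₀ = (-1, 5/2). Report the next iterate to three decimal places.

(-0.712, 1.444)

At (-1, 5/2): F = (31.84147, 14.500).
Jacobian J = [[-8·x₁ - 4·x₂^2 - cos(x₁) - 5, -8·x₁·x₂ + 4], [10·x₁·x₂ + 8·x₁ + 1, 5·x₁^2]].
At the point, J = [[-22.54030, 24.000], [-32.000, 5.000]] (det J = 655.29849).
Solving J·Δ = −F gives Δ = (0.288, -1.056).
Then the next iterate is (x₁, x₂)₁ = (-0.712, 1.444).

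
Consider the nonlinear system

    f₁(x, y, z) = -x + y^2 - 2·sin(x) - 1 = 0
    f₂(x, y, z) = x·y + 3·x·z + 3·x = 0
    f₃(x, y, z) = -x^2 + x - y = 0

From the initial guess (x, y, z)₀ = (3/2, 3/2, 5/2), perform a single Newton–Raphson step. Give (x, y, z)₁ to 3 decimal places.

(0.240, 1.769, 1.769)

At (3/2, 3/2, 5/2): F = (-2.24499, 18.000, -2.250).
Jacobian J = [[-2·cos(x) - 1, 2·y, 0], [y + 3·z + 3, x, 3·x], [-2·x + 1, -1, 0]].
At the point, J = [[-1.14147, 3.000, 0.000], [12.000, 1.500, 4.500], [-2.000, -1.000, 0.000]] (det J = -32.13663).
Solving J·Δ = −F gives Δ = (-1.260, 0.269, -0.731).
Then the next iterate is (x, y, z)₁ = (0.240, 1.769, 1.769).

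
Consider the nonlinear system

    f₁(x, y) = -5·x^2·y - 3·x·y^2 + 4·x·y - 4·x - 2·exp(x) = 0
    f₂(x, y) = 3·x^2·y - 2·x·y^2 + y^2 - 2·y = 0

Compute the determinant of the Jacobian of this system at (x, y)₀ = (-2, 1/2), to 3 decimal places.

J = [[-10·x·y - 3·y^2 + 4·y - 2·exp(x) - 4, -5·x^2 - 6·x·y + 4·x], [6·x·y - 2·y^2, 3·x^2 - 4·x·y + 2·y - 2]].
At the point, J = [[6.97933, -22.000], [-6.500, 15.000]].
det J = -38.310.

-38.310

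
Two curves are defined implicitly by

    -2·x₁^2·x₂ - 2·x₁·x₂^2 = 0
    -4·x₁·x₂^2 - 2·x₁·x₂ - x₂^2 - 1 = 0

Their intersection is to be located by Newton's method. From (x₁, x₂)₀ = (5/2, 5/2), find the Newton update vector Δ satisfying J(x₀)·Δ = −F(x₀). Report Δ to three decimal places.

(-0.592, -1.075)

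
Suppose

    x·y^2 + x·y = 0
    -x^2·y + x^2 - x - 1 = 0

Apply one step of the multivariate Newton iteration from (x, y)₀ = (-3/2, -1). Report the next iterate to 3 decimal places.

At (-3/2, -1): F = (0.000, 5.000).
Jacobian J = [[y^2 + y, 2·x·y + x], [-2·x·y + 2·x - 1, -x^2]].
At the point, J = [[0.000, 1.500], [-7.000, -2.250]] (det J = 10.500).
Solving J·Δ = −F gives Δ = (0.714, 0.000).
Then the next iterate is (x, y)₁ = (-0.786, -1.000).

(-0.786, -1.000)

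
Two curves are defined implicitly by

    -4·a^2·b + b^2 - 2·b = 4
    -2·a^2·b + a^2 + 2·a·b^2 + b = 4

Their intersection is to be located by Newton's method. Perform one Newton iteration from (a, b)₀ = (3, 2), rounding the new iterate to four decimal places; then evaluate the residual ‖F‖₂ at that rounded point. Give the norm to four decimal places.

24.0139

At (3, 2): F = (-76.0000, -5.0000).
Jacobian J = [[-8·a·b, -4·a^2 + 2·b - 2], [-4·a·b + 2·a + 2·b^2, -2·a^2 + 4·a·b + 1]].
At the point, J = [[-48.0000, -34.0000], [-10.0000, 7.0000]] (det J = -676.0000).
Solving J·Δ = −F gives Δ = (-1.0385, -0.7692).
Then the next iterate is (a, b)₁ = (1.9615, 1.2308).
Re-evaluating at (1.9615, 1.2308): F = (-23.888656, -2.449850), so ‖F‖₂ = 24.0139.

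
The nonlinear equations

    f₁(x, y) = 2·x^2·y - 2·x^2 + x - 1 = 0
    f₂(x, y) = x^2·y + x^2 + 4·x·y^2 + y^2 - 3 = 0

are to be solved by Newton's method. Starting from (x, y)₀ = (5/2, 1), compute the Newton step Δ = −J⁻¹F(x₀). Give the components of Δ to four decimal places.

(-1.4574, -0.0034)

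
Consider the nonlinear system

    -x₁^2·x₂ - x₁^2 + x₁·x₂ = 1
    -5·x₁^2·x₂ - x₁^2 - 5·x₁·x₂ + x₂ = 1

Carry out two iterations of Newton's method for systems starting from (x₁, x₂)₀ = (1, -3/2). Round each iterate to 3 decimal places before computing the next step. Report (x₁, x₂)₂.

(-2.831, -1.668)

At (1, -3/2): F = (-2.000, 11.500).
Jacobian J = [[-2·x₁·x₂ - 2·x₁ + x₂, -x₁^2 + x₁], [-10·x₁·x₂ - 2·x₁ - 5·x₂, -5·x₁^2 - 5·x₁ + 1]].
At the point, J = [[-0.500, 0.000], [20.500, -9.000]] (det J = 4.500).
Solving J·Δ = −F gives Δ = (-4.000, -7.833).
Then the next iterate is (x₁, x₂)₁ = (-3.000, -9.333).
Round to (-3.000, -9.333) and repeat: F = (101.996, 260.657), J = [[-59.331, -12.000], [-227.325, -29.000]].
Δ = (0.169, 7.665), so (x₁, x₂)₂ = (-2.831, -1.668).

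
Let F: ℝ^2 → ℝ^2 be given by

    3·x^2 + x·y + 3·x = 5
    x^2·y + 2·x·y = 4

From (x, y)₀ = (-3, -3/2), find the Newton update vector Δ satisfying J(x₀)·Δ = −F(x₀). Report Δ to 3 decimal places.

At (-3, -3/2): F = (17.500, -8.500).
Jacobian J = [[6·x + y + 3, x], [2·x·y + 2·y, x^2 + 2·x]].
At the point, J = [[-16.500, -3.000], [6.000, 3.000]] (det J = -31.500).
Solving J·Δ = −F gives Δ = (0.857, 1.119).

(0.857, 1.119)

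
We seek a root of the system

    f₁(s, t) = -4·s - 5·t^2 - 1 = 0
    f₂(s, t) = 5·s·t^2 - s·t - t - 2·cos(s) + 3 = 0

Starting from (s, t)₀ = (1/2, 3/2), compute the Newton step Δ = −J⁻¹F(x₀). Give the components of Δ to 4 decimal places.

At (1/2, 3/2): F = (-14.2500, 4.619835).
Jacobian J = [[-4, -10·t], [5·t^2 - t + 2·sin(s), 10·s·t - s - 1]].
At the point, J = [[-4.0000, -15.0000], [10.708851, 6.0000]] (det J = 136.632766).
Solving J·Δ = −F gives Δ = (0.1186, -0.9816).

(0.1186, -0.9816)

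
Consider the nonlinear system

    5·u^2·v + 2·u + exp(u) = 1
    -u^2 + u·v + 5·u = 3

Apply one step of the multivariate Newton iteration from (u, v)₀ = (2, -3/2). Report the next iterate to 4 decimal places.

(0.7438, -1.8141)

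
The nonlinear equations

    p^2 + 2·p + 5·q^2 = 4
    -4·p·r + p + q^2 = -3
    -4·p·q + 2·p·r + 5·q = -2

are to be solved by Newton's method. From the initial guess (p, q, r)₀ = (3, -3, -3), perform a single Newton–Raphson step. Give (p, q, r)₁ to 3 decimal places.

(1.797, -1.454, -0.827)

At (3, -3, -3): F = (56.000, 51.000, 5.000).
Jacobian J = [[2·p + 2, 10·q, 0], [-4·r + 1, 2·q, -4·p], [-4·q + 2·r, -4·p + 5, 2·p]].
At the point, J = [[8.000, -30.000, 0.000], [13.000, -6.000, -12.000], [6.000, -7.000, 6.000]] (det J = 3540.000).
Solving J·Δ = −F gives Δ = (-1.203, 1.546, 2.173).
Then the next iterate is (p, q, r)₁ = (1.797, -1.454, -0.827).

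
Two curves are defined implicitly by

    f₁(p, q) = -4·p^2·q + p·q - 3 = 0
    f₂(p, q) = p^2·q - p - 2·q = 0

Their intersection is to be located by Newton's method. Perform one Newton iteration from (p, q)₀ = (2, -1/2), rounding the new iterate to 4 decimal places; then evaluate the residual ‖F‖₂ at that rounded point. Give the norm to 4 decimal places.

1.7939

At (2, -1/2): F = (4.0000, -3.0000).
Jacobian J = [[-8·p·q + q, -4·p^2 + p], [2·p·q - 1, p^2 - 2]].
At the point, J = [[7.5000, -14.0000], [-3.0000, 2.0000]] (det J = -27.0000).
Solving J·Δ = −F gives Δ = (-1.2593, -0.3889).
Then the next iterate is (p, q)₁ = (0.7407, -0.8889).
Re-evaluating at (0.7407, -0.8889): F = (-1.707676, 0.549417), so ‖F‖₂ = 1.7939.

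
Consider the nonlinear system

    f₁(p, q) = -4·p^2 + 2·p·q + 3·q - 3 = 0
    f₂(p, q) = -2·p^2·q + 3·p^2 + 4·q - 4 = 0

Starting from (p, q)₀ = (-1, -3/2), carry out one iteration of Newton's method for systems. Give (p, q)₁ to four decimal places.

At (-1, -3/2): F = (-8.5000, -4.0000).
Jacobian J = [[-8·p + 2·q, 2·p + 3], [-4·p·q + 6·p, -2·p^2 + 4]].
At the point, J = [[5.0000, 1.0000], [-12.0000, 2.0000]] (det J = 22.0000).
Solving J·Δ = −F gives Δ = (0.5909, 5.5455).
Then the next iterate is (p, q)₁ = (-0.4091, 4.0455).

(-0.4091, 4.0455)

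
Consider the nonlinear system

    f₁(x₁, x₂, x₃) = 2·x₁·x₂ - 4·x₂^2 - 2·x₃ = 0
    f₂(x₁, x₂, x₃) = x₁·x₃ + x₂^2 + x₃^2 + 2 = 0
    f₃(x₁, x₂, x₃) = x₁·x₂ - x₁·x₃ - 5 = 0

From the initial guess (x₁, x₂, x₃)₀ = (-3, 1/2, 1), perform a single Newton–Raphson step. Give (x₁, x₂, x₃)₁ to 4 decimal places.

(-1.9000, -0.1333, 1.7167)

At (-3, 1/2, 1): F = (-6.0000, 0.2500, -3.5000).
Jacobian J = [[2·x₂, 2·x₁ - 8·x₂, -2], [x₃, 2·x₂, x₁ + 2·x₃], [x₂ - x₃, x₁, -x₁]].
At the point, J = [[1.0000, -10.0000, -2.0000], [1.0000, 1.0000, -1.0000], [-0.5000, -3.0000, 3.0000]] (det J = 30.0000).
Solving J·Δ = −F gives Δ = (1.1000, -0.6333, 0.7167).
Then the next iterate is (x₁, x₂, x₃)₁ = (-1.9000, -0.1333, 1.7167).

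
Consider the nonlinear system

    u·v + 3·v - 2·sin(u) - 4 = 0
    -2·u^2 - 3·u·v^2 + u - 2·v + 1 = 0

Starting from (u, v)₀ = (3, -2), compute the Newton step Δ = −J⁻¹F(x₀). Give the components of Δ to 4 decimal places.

(2.0215, 2.7205)

At (3, -2): F = (-16.282240, -46.0000).
Jacobian J = [[v - 2·cos(u), u + 3], [-4·u - 3·v^2 + 1, -6·u·v - 2]].
At the point, J = [[-0.020015, 6.0000], [-23.0000, 34.0000]] (det J = 137.319490).
Solving J·Δ = −F gives Δ = (2.0215, 2.7205).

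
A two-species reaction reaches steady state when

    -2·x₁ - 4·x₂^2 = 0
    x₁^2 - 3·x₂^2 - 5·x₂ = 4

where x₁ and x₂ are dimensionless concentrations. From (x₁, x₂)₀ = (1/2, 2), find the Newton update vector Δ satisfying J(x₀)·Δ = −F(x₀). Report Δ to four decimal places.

(2.4600, -1.3700)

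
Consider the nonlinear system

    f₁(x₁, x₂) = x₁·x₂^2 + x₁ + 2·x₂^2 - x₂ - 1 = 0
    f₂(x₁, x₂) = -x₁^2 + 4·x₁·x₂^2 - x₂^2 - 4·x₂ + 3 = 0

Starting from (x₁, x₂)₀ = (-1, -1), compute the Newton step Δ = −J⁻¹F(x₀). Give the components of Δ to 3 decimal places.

At (-1, -1): F = (0.000, 1.000).
Jacobian J = [[x₂^2 + 1, 2·x₁·x₂ + 4·x₂ - 1], [-2·x₁ + 4·x₂^2, 8·x₁·x₂ - 2·x₂ - 4]].
At the point, J = [[2.000, -3.000], [6.000, 6.000]] (det J = 30.000).
Solving J·Δ = −F gives Δ = (-0.100, -0.067).

(-0.100, -0.067)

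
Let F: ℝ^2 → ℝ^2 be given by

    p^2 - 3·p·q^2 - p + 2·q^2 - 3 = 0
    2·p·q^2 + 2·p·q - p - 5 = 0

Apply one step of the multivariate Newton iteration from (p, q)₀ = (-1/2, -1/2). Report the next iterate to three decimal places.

(-3.333, 1.333)

At (-1/2, -1/2): F = (-1.375, -4.250).
Jacobian J = [[2·p - 3·q^2 - 1, -6·p·q + 4·q], [2·q^2 + 2·q - 1, 4·p·q + 2·p]].
At the point, J = [[-2.750, -3.500], [-1.500, 0.000]] (det J = -5.250).
Solving J·Δ = −F gives Δ = (-2.833, 1.833).
Then the next iterate is (p, q)₁ = (-3.333, 1.333).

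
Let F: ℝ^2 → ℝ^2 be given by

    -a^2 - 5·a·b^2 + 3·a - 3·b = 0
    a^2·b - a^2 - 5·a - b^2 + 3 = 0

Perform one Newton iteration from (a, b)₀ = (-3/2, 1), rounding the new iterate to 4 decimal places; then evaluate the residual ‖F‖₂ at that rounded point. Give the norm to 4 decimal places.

At (-3/2, 1): F = (-2.2500, 9.5000).
Jacobian J = [[-2·a - 5·b^2 + 3, -10·a·b - 3], [2·a·b - 2·a - 5, a^2 - 2·b]].
At the point, J = [[1.0000, 12.0000], [-5.0000, 0.2500]] (det J = 60.2500).
Solving J·Δ = −F gives Δ = (1.9015, 0.0290).
Then the next iterate is (a, b)₁ = (0.4015, 1.0290).
Re-evaluating at (0.4015, 1.0290): F = (-4.169326, -0.061666), so ‖F‖₂ = 4.1698.

4.1698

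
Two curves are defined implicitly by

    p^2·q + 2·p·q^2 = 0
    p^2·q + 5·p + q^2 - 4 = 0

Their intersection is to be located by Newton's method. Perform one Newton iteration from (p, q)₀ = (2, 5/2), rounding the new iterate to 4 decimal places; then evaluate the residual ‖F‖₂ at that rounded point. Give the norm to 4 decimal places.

9.3141

At (2, 5/2): F = (35.0000, 22.2500).
Jacobian J = [[2·p·q + 2·q^2, p^2 + 4·p·q], [2·p·q + 5, p^2 + 2·q]].
At the point, J = [[22.5000, 24.0000], [15.0000, 9.0000]] (det J = -157.5000).
Solving J·Δ = −F gives Δ = (-1.3905, -0.1548).
Then the next iterate is (p, q)₁ = (0.6095, 2.3452).
Re-evaluating at (0.6095, 2.3452): F = (7.575674, 5.418682), so ‖F‖₂ = 9.3141.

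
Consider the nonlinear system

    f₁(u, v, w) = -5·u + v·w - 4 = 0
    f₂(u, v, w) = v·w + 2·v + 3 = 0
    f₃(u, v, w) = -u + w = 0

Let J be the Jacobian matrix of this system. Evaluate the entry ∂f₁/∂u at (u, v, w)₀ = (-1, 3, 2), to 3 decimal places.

∂f₁/∂u = -5.
At (-1, 3, 2) this is -5.000.

-5.000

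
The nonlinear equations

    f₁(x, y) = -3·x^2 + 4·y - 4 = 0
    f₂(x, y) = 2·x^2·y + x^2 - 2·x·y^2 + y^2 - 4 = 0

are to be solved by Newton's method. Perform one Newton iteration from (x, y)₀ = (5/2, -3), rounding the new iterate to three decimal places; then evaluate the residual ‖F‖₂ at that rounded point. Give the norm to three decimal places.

26.717

At (5/2, -3): F = (-34.750, -71.250).
Jacobian J = [[-6·x, 4], [4·x·y + 2·x - 2·y^2, 2·x^2 - 4·x·y + 2·y]].
At the point, J = [[-15.000, 4.000], [-43.000, 36.500]] (det J = -375.500).
Solving J·Δ = −F gives Δ = (-2.619, -1.133).
Then the next iterate is (x, y)₁ = (-0.119, -4.133).
Re-evaluating at (-0.119, -4.133): F = (-20.57448, 17.04424), so ‖F‖₂ = 26.717.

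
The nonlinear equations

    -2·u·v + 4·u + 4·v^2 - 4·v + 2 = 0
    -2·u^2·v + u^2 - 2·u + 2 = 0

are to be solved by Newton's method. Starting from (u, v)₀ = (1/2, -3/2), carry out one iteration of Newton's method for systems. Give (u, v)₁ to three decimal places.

At (1/2, -3/2): F = (20.500, 2.000).
Jacobian J = [[-2·v + 4, -2·u + 8·v - 4], [-4·u·v + 2·u - 2, -2·u^2]].
At the point, J = [[7.000, -17.000], [2.000, -0.500]] (det J = 30.500).
Solving J·Δ = −F gives Δ = (-0.779, 0.885).
Then the next iterate is (u, v)₁ = (-0.279, -0.615).

(-0.279, -0.615)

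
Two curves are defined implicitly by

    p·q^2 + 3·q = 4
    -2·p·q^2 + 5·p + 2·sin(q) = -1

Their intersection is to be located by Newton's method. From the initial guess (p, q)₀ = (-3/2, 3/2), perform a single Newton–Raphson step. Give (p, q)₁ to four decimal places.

At (-3/2, 3/2): F = (-2.8750, 2.244990).
Jacobian J = [[q^2, 2·p·q + 3], [-2·q^2 + 5, -4·p·q + 2·cos(q)]].
At the point, J = [[2.2500, -1.5000], [0.5000, 9.141474]] (det J = 21.318317).
Solving J·Δ = −F gives Δ = (1.0749, -0.3044).
Then the next iterate is (p, q)₁ = (-0.4251, 1.1956).

(-0.4251, 1.1956)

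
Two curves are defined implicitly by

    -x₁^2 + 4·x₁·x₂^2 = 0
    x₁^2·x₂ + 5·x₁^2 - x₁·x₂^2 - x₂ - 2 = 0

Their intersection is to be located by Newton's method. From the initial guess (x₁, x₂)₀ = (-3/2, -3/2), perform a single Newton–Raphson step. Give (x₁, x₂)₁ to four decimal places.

(-0.7530, -1.1230)

At (-3/2, -3/2): F = (-15.7500, 10.7500).
Jacobian J = [[-2·x₁ + 4·x₂^2, 8·x₁·x₂], [2·x₁·x₂ + 10·x₁ - x₂^2, x₁^2 - 2·x₁·x₂ - 1]].
At the point, J = [[12.0000, 18.0000], [-12.7500, -3.2500]] (det J = 190.5000).
Solving J·Δ = −F gives Δ = (0.7470, 0.3770).
Then the next iterate is (x₁, x₂)₁ = (-0.7530, -1.1230).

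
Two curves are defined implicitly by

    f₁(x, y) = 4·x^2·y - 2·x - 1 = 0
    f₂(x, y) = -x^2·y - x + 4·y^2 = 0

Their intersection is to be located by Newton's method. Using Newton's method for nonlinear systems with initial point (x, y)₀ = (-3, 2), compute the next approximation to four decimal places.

At (-3, 2): F = (77.0000, 1.0000).
Jacobian J = [[8·x·y - 2, 4·x^2], [-2·x·y - 1, -x^2 + 8·y]].
At the point, J = [[-50.0000, 36.0000], [11.0000, 7.0000]] (det J = -746.0000).
Solving J·Δ = −F gives Δ = (0.6743, -1.2024).
Then the next iterate is (x, y)₁ = (-2.3257, 0.7976).

(-2.3257, 0.7976)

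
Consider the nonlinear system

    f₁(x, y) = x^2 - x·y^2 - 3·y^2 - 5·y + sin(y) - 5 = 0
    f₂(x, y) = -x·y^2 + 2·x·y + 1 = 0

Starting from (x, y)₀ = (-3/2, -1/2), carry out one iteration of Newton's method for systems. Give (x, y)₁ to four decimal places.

(-2.6024, 0.4451)

At (-3/2, -1/2): F = (-1.104426, 2.8750).
Jacobian J = [[2·x - y^2, -2·x·y - 6·y + cos(y) - 5], [-y^2 + 2·y, -2·x·y + 2·x]].
At the point, J = [[-3.2500, -2.622417], [-1.2500, -4.5000]] (det J = 11.346978).
Solving J·Δ = −F gives Δ = (-1.1024, 0.9451).
Then the next iterate is (x, y)₁ = (-2.6024, 0.4451).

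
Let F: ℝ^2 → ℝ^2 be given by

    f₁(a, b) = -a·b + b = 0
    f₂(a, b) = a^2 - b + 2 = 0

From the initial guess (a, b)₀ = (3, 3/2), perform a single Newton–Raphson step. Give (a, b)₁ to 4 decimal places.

(1.3704, 1.2222)

At (3, 3/2): F = (-3.0000, 9.5000).
Jacobian J = [[-b, -a + 1], [2·a, -1]].
At the point, J = [[-1.5000, -2.0000], [6.0000, -1.0000]] (det J = 13.5000).
Solving J·Δ = −F gives Δ = (-1.6296, -0.2778).
Then the next iterate is (a, b)₁ = (1.3704, 1.2222).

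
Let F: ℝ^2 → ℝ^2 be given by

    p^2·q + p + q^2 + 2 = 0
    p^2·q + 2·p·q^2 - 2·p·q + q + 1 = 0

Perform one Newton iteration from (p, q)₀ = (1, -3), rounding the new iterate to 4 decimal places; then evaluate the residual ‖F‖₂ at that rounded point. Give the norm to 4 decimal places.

5.6073

At (1, -3): F = (9.0000, 19.0000).
Jacobian J = [[2·p·q + 1, p^2 + 2·q], [2·p·q + 2·q^2 - 2·q, p^2 + 4·p·q - 2·p + 1]].
At the point, J = [[-5.0000, -5.0000], [18.0000, -12.0000]] (det J = 150.0000).
Solving J·Δ = −F gives Δ = (0.0867, 1.7133).
Then the next iterate is (p, q)₁ = (1.0867, -1.2867).
Re-evaluating at (1.0867, -1.2867): F = (3.222811, 4.588602), so ‖F‖₂ = 5.6073.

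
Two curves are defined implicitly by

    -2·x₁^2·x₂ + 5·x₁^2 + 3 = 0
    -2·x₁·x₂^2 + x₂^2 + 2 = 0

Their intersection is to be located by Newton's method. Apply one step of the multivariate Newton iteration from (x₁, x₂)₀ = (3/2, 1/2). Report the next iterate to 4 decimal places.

(0.8429, 1.4143)

At (3/2, 1/2): F = (12.0000, 1.5000).
Jacobian J = [[-4·x₁·x₂ + 10·x₁, -2·x₁^2], [-2·x₂^2, -4·x₁·x₂ + 2·x₂]].
At the point, J = [[12.0000, -4.5000], [-0.5000, -2.0000]] (det J = -26.2500).
Solving J·Δ = −F gives Δ = (-0.6571, 0.9143).
Then the next iterate is (x₁, x₂)₁ = (0.8429, 1.4143).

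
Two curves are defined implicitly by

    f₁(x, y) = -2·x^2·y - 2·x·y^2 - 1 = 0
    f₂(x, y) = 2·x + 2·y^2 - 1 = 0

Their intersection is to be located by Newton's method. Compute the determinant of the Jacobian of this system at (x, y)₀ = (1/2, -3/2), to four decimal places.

J = [[-4·x·y - 2·y^2, -2·x^2 - 4·x·y], [2, 4·y]].
At the point, J = [[-1.5000, 2.5000], [2.0000, -6.0000]].
det J = 4.0000.

4.0000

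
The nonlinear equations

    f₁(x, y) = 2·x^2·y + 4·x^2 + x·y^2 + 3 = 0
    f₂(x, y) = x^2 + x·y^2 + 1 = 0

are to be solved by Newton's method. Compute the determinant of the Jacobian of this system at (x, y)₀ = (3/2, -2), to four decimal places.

-13.5000

J = [[4·x·y + 8·x + y^2, 2·x^2 + 2·x·y], [2·x + y^2, 2·x·y]].
At the point, J = [[4.0000, -1.5000], [7.0000, -6.0000]].
det J = -13.5000.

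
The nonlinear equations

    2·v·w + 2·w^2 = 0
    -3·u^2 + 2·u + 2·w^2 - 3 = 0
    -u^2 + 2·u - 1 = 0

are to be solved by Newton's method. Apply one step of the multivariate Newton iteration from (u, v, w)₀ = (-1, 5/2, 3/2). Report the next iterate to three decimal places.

(0.000, 1.250, 0.750)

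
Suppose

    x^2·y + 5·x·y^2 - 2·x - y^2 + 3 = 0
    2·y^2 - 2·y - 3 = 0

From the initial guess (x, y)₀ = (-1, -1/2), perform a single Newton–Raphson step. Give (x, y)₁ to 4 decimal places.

(-2.5000, -0.8750)

At (-1, -1/2): F = (3.0000, -1.5000).
Jacobian J = [[2·x·y + 5·y^2 - 2, x^2 + 10·x·y - 2·y], [0, 4·y - 2]].
At the point, J = [[0.2500, 7.0000], [0.0000, -4.0000]] (det J = -1.0000).
Solving J·Δ = −F gives Δ = (-1.5000, -0.3750).
Then the next iterate is (x, y)₁ = (-2.5000, -0.8750).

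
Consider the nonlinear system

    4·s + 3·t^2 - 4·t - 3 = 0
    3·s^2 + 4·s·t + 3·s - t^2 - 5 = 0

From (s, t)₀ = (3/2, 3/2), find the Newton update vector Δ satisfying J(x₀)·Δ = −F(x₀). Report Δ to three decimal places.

At (3/2, 3/2): F = (3.750, 13.000).
Jacobian J = [[4, 6·t - 4], [6·s + 4·t + 3, 4·s - 2·t]].
At the point, J = [[4.000, 5.000], [18.000, 3.000]] (det J = -78.000).
Solving J·Δ = −F gives Δ = (-0.689, -0.199).

(-0.689, -0.199)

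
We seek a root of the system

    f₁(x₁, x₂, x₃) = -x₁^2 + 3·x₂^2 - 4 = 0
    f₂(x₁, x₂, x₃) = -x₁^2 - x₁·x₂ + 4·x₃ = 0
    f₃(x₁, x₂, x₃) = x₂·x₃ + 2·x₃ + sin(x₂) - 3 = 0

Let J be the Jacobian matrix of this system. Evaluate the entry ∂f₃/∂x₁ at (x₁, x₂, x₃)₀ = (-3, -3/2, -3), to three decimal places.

0.000

∂f₃/∂x₁ = 0.
At (-3, -3/2, -3) this is 0.000.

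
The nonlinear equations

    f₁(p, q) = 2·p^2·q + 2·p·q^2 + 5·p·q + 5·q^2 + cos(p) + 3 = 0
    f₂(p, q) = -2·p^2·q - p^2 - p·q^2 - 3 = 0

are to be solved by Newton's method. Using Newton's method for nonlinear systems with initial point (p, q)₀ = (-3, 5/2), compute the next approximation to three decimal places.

(-1.835, 1.300)

At (-3, 5/2): F = (3.26001, -38.250).
Jacobian J = [[4·p·q + 2·q^2 + 5·q - sin(p), 2·p^2 + 4·p·q + 5·p + 10·q], [-4·p·q - 2·p - q^2, -2·p^2 - 2·p·q]].
At the point, J = [[-4.85888, -2.000], [29.750, -3.000]] (det J = 74.07664).
Solving J·Δ = −F gives Δ = (1.165, -1.200).
Then the next iterate is (p, q)₁ = (-1.835, 1.300).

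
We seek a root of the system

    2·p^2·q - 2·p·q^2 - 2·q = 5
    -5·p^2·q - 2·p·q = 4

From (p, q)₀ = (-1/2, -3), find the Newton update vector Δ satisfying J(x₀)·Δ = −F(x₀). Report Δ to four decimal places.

(-0.4109, 1.7907)

At (-1/2, -3): F = (8.5000, -3.2500).
Jacobian J = [[4·p·q - 2·q^2, 2·p^2 - 4·p·q - 2], [-10·p·q - 2·q, -5·p^2 - 2·p]].
At the point, J = [[-12.0000, -7.5000], [-9.0000, -0.2500]] (det J = -64.5000).
Solving J·Δ = −F gives Δ = (-0.4109, 1.7907).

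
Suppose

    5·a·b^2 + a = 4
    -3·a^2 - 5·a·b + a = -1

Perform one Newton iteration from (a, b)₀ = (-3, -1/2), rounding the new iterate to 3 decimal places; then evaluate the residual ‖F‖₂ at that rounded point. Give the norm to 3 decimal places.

10.479

At (-3, -1/2): F = (-10.750, -36.500).
Jacobian J = [[5·b^2 + 1, 10·a·b], [-6·a - 5·b + 1, -5·a]].
At the point, J = [[2.250, 15.000], [21.500, 15.000]] (det J = -288.750).
Solving J·Δ = −F gives Δ = (1.338, 0.516).
Then the next iterate is (a, b)₁ = (-1.662, 0.016).
Re-evaluating at (-1.662, 0.016): F = (-5.66413, -8.81577), so ‖F‖₂ = 10.479.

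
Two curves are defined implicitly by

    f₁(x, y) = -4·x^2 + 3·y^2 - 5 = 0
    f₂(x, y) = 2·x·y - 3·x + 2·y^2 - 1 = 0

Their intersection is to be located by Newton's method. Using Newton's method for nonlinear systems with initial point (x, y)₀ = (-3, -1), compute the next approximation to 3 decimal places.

At (-3, -1): F = (-38.000, 16.000).
Jacobian J = [[-8·x, 6·y], [2·y - 3, 2·x + 4·y]].
At the point, J = [[24.000, -6.000], [-5.000, -10.000]] (det J = -270.000).
Solving J·Δ = −F gives Δ = (1.763, 0.719).
Then the next iterate is (x, y)₁ = (-1.237, -0.281).

(-1.237, -0.281)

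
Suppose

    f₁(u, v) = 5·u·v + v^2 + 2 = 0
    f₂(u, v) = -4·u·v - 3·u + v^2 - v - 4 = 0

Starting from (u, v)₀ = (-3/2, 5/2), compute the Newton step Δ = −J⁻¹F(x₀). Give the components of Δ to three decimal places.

(0.615, -1.126)

At (-3/2, 5/2): F = (-10.500, 19.250).
Jacobian J = [[5·v, 5·u + 2·v], [-4·v - 3, -4·u + 2·v - 1]].
At the point, J = [[12.500, -2.500], [-13.000, 10.000]] (det J = 92.500).
Solving J·Δ = −F gives Δ = (0.615, -1.126).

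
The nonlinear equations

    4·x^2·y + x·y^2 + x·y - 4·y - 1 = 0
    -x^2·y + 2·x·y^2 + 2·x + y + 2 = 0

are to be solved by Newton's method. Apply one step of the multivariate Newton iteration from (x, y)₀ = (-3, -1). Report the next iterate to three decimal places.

(-2.627, -0.313)

At (-3, -1): F = (-33.000, -2.000).
Jacobian J = [[8·x·y + y^2 + y, 4·x^2 + 2·x·y + x - 4], [-2·x·y + 2·y^2 + 2, -x^2 + 4·x·y + 1]].
At the point, J = [[24.000, 35.000], [-2.000, 4.000]] (det J = 166.000).
Solving J·Δ = −F gives Δ = (0.373, 0.687).
Then the next iterate is (x, y)₁ = (-2.627, -0.313).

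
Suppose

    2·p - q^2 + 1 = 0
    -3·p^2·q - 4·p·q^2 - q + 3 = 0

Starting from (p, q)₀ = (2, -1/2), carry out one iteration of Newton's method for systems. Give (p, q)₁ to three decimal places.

(-0.083, -1.083)

At (2, -1/2): F = (4.750, 7.500).
Jacobian J = [[2, -2·q], [-6·p·q - 4·q^2, -3·p^2 - 8·p·q - 1]].
At the point, J = [[2.000, 1.000], [5.000, -5.000]] (det J = -15.000).
Solving J·Δ = −F gives Δ = (-2.083, -0.583).
Then the next iterate is (p, q)₁ = (-0.083, -1.083).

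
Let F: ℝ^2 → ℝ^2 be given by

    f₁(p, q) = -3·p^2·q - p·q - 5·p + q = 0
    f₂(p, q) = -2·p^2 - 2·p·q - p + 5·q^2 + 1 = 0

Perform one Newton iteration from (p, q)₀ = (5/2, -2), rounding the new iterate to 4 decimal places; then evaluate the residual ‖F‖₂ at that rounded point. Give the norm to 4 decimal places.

At (5/2, -2): F = (28.0000, 16.0000).
Jacobian J = [[-6·p·q - q - 5, -3·p^2 - p + 1], [-4·p - 2·q - 1, -2·p + 10·q]].
At the point, J = [[27.0000, -20.2500], [-7.0000, -25.0000]] (det J = -816.7500).
Solving J·Δ = −F gives Δ = (-0.4604, 0.7689).
Then the next iterate is (p, q)₁ = (2.0396, -1.2311).
Re-evaluating at (2.0396, -1.2311): F = (6.445862, 3.240403), so ‖F‖₂ = 7.2145.

7.2145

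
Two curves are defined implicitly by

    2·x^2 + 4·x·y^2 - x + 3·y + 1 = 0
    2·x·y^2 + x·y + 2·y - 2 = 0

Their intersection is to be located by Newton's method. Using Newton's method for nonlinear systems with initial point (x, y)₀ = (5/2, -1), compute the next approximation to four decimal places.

(0.2156, -1.6881)

At (5/2, -1): F = (18.0000, -1.5000).
Jacobian J = [[4·x + 4·y^2 - 1, 8·x·y + 3], [2·y^2 + y, 4·x·y + x + 2]].
At the point, J = [[13.0000, -17.0000], [1.0000, -5.5000]] (det J = -54.5000).
Solving J·Δ = −F gives Δ = (-2.2844, -0.6881).
Then the next iterate is (x, y)₁ = (0.2156, -1.6881).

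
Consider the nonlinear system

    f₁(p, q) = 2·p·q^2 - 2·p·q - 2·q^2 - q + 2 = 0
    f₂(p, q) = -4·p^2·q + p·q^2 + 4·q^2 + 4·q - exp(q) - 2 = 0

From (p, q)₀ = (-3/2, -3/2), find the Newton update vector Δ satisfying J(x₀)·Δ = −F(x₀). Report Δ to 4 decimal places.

(0.1710, 0.6451)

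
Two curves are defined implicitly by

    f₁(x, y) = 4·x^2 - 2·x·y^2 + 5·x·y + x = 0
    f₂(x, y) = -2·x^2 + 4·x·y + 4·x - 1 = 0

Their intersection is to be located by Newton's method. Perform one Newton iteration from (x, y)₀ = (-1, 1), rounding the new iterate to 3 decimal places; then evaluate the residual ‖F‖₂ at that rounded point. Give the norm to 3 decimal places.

At (-1, 1): F = (0.000, -11.000).
Jacobian J = [[8·x - 2·y^2 + 5·y + 1, -4·x·y + 5·x], [-4·x + 4·y + 4, 4·x]].
At the point, J = [[-4.000, -1.000], [12.000, -4.000]] (det J = 28.000).
Solving J·Δ = −F gives Δ = (0.393, -1.571).
Then the next iterate is (x, y)₁ = (-0.607, -0.571).
Re-evaluating at (-0.607, -0.571): F = (2.99559, -2.77851), so ‖F‖₂ = 4.086.

4.086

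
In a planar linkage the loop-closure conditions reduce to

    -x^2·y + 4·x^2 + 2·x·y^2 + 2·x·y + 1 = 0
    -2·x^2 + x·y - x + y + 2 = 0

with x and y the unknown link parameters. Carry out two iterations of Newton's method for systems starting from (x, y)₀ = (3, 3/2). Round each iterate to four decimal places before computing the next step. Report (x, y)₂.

At (3, 3/2): F = (46.0000, -13.0000).
Jacobian J = [[-2·x·y + 8·x + 2·y^2 + 2·y, -x^2 + 4·x·y + 2·x], [-4·x + y - 1, x + 1]].
At the point, J = [[22.5000, 15.0000], [-11.5000, 4.0000]] (det J = 262.5000).
Solving J·Δ = −F gives Δ = (-1.4438, -0.9010).
Then the next iterate is (x, y)₁ = (1.5562, 0.5990).
Round to (1.5562, 0.5990) and repeat: F = (12.217460, -2.868553), J = [[12.500874, 4.419297], [-6.6258, 2.5562]].
Δ = (-0.7170, -0.7363), so (x, y)₂ = (0.8392, -0.1373).

(0.8392, -0.1373)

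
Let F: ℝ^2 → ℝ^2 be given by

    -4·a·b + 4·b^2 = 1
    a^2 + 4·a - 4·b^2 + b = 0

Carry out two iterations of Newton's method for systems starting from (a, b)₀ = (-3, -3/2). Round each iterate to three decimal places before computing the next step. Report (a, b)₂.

At (-3, -3/2): F = (-10.000, -13.500).
Jacobian J = [[-4·b, -4·a + 8·b], [2·a + 4, -8·b + 1]].
At the point, J = [[6.000, 0.000], [-2.000, 13.000]] (det J = 78.000).
Solving J·Δ = −F gives Δ = (1.667, 1.295).
Then the next iterate is (a, b)₁ = (-1.333, -0.205).
Round to (-1.333, -0.205) and repeat: F = (-1.92496, -3.92821), J = [[0.820, 3.692], [1.334, 2.640]].
Δ = (3.413, -0.237), so (a, b)₂ = (2.080, -0.442).

(2.080, -0.442)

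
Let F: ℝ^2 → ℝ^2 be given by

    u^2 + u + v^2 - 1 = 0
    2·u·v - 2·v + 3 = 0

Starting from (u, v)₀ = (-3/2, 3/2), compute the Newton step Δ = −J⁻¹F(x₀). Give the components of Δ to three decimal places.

(-3.500, -3.000)

At (-3/2, 3/2): F = (2.000, -4.500).
Jacobian J = [[2·u + 1, 2·v], [2·v, 2·u - 2]].
At the point, J = [[-2.000, 3.000], [3.000, -5.000]] (det J = 1.000).
Solving J·Δ = −F gives Δ = (-3.500, -3.000).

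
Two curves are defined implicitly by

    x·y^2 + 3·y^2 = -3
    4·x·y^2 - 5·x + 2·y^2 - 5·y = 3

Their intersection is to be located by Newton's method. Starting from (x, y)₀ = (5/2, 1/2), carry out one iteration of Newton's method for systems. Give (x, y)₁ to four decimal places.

(-2.2632, -0.0789)

At (5/2, 1/2): F = (4.3750, -15.0000).
Jacobian J = [[y^2, 2·x·y + 6·y], [4·y^2 - 5, 8·x·y + 4·y - 5]].
At the point, J = [[0.2500, 5.5000], [-4.0000, 7.0000]] (det J = 23.7500).
Solving J·Δ = −F gives Δ = (-4.7632, -0.5789).
Then the next iterate is (x, y)₁ = (-2.2632, -0.0789).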